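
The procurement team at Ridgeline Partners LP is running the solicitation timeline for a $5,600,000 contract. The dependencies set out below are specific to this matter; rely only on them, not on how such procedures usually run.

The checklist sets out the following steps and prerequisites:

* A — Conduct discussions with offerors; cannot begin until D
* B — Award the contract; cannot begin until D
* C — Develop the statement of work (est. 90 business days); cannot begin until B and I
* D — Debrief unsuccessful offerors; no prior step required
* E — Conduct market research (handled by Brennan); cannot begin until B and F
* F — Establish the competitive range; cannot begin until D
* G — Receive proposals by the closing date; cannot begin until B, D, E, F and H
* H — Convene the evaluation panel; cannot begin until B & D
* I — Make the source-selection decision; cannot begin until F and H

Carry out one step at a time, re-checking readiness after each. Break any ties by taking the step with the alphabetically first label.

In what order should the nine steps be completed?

D → A → B → F → E → H → G → I → C

D has no prerequisites → D first.
Now A, B and F have their prerequisites met. A has the earlier label, so A next.
Now B and F have their prerequisites met. B has the earlier label, so B next.
F and H are both available; F has the earlier label → F.
Now E and H have their prerequisites met. E has the earlier label, so E next.
H needed B and D, now all done → H.
Ready: G and I. G has the earlier label → G.
Next only I has its prerequisites met → I.
C needed B and I, now all done → C.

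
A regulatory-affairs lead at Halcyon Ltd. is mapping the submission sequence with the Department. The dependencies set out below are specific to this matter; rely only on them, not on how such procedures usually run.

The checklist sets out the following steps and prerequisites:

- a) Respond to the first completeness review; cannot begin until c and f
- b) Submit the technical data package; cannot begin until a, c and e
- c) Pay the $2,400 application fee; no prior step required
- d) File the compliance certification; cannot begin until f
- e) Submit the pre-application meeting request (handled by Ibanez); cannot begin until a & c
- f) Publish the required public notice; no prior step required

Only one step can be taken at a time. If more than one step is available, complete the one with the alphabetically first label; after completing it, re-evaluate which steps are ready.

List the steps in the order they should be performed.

Nothing is required for c and f. c has the earlier label → c first.
That leaves f as the only ready step → f.
a and d are both available; a has the earlier label → a.
Ready: d and e. d has the earlier label → d.
Next only e has its prerequisites met → e.
b needed a, c and e, now all done → b.

c → f → a → d → e → b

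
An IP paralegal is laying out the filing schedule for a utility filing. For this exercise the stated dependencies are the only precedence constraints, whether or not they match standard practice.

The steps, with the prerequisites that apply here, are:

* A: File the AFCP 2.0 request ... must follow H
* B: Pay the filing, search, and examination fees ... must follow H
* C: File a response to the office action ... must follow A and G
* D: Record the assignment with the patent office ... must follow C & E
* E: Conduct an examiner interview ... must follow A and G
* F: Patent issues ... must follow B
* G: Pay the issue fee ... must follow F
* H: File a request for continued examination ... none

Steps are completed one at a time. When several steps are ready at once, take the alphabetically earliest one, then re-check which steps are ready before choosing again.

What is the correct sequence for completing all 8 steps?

H has no prerequisites → H first.
A and B are both available; A has the earlier label → A.
That leaves B as the only ready step → B.
F needed B, now all done → F.
G needed F, now all done → G.
Now C and E have their prerequisites met. C has the earlier label, so C next.
E needed A and G, now all done → E.
That leaves D as the only ready step → D.

H, A, B, F, G, C, E, D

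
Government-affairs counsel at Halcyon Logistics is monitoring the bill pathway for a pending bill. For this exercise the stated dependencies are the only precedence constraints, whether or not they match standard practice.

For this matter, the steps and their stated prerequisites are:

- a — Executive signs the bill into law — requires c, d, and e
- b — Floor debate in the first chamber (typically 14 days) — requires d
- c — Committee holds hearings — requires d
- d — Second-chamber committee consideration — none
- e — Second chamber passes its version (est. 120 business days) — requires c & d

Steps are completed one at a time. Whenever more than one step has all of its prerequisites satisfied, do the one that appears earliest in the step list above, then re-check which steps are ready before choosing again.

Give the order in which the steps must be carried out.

d, b, c, e, a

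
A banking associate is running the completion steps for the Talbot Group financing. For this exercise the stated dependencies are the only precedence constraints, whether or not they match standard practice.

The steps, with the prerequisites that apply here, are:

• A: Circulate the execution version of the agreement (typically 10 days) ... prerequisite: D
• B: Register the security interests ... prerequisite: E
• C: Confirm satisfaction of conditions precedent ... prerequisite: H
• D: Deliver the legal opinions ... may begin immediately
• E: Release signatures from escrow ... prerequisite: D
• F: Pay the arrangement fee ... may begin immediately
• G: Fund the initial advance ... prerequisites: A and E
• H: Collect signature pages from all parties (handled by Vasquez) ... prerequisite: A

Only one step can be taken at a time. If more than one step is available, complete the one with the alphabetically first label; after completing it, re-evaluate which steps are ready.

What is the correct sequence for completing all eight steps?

D A E B F G H C

D and F have no prerequisites; D has the earlier label, so D is first.
A and E now also ready, so the ready set is {A, E, F}; A has the earlier label → A.
E, F and H are all available; E has the earlier label → E.
Ready: B, F, G and H. B has the earlier label → B.
F, G and H are all available; F has the earlier label → F.
Now G and H have their prerequisites met. G has the earlier label, so G next.
H needed A, now all done → H.
Next only C has its prerequisites met → C.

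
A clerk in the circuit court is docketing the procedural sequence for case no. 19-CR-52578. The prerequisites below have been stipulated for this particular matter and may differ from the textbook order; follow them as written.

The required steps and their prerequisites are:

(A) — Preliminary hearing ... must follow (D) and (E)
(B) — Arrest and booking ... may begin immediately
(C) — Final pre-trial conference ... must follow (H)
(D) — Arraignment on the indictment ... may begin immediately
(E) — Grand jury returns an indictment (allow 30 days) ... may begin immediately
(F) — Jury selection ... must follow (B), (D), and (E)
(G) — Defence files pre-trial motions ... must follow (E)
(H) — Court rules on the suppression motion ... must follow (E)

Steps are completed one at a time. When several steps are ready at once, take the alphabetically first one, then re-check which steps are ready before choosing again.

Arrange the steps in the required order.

(B) (D) (E) (A) (F) (G) (H) (C)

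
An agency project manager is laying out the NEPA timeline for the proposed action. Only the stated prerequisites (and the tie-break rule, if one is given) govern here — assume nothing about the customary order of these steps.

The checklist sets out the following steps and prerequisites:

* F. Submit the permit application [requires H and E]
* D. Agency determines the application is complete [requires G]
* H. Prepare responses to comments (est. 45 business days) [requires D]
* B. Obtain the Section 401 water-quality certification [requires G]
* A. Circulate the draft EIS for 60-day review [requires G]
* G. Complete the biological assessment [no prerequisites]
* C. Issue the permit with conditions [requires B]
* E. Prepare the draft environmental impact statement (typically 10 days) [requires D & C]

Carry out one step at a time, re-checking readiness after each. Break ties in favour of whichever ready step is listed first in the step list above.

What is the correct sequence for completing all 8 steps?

G → D → H → B → A → C → E → F

Only G has no prerequisites, so it is first.
Ready: D, B and A. D is listed earlier → D.
H now also ready, so the ready set is {H, B, A}; H is listed earlier → H.
Ready: B and A. B is listed earlier → B.
C now also ready, so the ready set is {A, C}; A is listed earlier → A.
That leaves C as the only ready step → C.
That leaves E as the only ready step → E.
F is the only step now ready → F.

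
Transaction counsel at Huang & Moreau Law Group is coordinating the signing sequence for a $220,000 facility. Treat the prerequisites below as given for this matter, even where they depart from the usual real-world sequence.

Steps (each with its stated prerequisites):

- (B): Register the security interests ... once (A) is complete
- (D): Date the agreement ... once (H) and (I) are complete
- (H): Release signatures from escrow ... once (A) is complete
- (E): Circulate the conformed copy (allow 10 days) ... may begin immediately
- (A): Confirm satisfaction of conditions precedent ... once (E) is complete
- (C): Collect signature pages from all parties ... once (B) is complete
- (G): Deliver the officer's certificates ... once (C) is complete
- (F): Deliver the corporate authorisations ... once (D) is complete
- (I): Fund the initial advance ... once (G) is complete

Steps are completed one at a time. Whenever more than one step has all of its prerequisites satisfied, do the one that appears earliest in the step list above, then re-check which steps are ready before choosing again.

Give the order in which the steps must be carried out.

(E) (A) (B) (H) (C) (G) (I) (D) (F)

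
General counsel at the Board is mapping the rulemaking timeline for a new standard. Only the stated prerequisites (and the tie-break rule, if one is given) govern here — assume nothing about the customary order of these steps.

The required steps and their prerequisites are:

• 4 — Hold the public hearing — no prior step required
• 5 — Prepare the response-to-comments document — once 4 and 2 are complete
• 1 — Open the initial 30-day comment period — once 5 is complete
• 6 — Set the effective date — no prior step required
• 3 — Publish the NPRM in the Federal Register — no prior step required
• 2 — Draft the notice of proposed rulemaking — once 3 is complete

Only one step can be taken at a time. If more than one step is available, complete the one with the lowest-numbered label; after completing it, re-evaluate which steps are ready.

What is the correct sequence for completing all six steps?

3 2 4 5 1 6

Nothing is required for 3, 4 and 6. 3 has the earlier label → 3 first.
Now 2, 4 and 6 have their prerequisites met. 2 has the earlier label, so 2 next.
Now 4 and 6 have their prerequisites met. 4 has the earlier label, so 4 next.
5 now also ready, so the ready set is {5, 6}; 5 has the earlier label → 5.
1 now also ready, so the ready set is {1, 6}; 1 has the earlier label → 1.
Next only 6 has its prerequisites met → 6.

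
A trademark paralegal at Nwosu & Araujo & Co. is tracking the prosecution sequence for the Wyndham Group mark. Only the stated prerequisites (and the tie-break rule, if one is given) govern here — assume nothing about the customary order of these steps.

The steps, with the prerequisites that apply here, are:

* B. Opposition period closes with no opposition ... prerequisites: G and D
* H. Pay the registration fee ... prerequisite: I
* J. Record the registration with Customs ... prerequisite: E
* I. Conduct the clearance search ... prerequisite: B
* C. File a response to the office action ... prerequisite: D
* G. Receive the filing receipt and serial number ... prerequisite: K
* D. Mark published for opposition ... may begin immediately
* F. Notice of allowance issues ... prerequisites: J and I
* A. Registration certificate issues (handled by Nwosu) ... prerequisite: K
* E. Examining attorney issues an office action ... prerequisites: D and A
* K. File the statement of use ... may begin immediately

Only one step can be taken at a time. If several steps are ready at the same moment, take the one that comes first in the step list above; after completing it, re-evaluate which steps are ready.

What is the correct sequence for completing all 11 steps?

D and K have no prerequisites; D is listed earlier, so D is first.
C now also ready, so the ready set is {C, K}; C is listed earlier → C.
Next only K has its prerequisites met → K.
Ready: G and A. G is listed earlier → G.
B now also ready, so the ready set is {B, A}; B is listed earlier → B.
Ready: I and A. I is listed earlier → I.
H now also ready, so the ready set is {H, A}; H is listed earlier → H.
That leaves A as the only ready step → A.
E is the only step now ready → E.
That leaves J as the only ready step → J.
F is the only step now ready → F.

D C K G B I H A E J F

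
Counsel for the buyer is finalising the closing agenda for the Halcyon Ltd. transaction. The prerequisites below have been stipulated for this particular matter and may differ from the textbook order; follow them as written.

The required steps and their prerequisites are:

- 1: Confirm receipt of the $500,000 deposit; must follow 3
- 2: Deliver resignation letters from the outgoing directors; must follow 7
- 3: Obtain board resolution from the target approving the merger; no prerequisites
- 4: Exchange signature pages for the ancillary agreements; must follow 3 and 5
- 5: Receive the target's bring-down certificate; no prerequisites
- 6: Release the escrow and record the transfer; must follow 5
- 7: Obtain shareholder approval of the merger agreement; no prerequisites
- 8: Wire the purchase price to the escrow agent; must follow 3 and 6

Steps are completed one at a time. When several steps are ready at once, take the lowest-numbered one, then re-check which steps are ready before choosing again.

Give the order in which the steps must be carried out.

3, 5 and 7 have no prerequisites; 3 has the earlier label, so 3 is first.
Ready: 1, 5 and 7. 1 has the earlier label → 1.
Ready: 5 and 7. 5 has the earlier label → 5.
4 and 6 now also ready, so the ready set is {4, 6, 7}; 4 has the earlier label → 4.
Now 6 and 7 have their prerequisites met. 6 has the earlier label, so 6 next.
8 now also ready, so the ready set is {7, 8}; 7 has the earlier label → 7.
Ready: 2 and 8. 2 has the earlier label → 2.
8 needed 3 and 6, now all done → 8.

3, 1, 5, 4, 6, 7, 2, 8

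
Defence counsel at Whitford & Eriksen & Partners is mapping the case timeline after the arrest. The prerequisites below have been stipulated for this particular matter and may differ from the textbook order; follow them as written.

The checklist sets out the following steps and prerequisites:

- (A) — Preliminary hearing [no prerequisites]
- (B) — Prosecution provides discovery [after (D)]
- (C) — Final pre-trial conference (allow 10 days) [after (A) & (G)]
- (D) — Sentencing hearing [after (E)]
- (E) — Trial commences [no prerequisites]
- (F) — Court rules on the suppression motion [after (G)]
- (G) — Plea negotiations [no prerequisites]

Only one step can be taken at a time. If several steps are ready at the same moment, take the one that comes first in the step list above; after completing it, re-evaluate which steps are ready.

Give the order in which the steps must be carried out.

(A) (E) (D) (B) (G) (C) (F)

Nothing is required for (A), (E) and (G). (A) is listed earlier → (A) first.
Ready: (E) and (G). (E) is listed earlier → (E).
Now (D) and (G) have their prerequisites met. (D) is listed earlier, so (D) next.
(B) and (G) are both available; (B) is listed earlier → (B).
(G) is the only step now ready → (G).
Now (C) and (F) have their prerequisites met. (C) is listed earlier, so (C) next.
(F) is the only step now ready → (F).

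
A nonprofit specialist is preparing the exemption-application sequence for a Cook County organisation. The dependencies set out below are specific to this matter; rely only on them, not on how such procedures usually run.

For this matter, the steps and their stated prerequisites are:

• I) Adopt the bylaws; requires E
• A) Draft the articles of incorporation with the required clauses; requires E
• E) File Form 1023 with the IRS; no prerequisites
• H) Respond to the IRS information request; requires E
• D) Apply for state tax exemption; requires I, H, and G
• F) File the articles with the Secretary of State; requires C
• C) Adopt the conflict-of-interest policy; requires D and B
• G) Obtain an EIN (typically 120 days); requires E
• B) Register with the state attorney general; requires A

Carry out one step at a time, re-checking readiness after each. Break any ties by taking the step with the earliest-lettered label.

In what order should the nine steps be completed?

E → A → B → G → H → I → D → C → F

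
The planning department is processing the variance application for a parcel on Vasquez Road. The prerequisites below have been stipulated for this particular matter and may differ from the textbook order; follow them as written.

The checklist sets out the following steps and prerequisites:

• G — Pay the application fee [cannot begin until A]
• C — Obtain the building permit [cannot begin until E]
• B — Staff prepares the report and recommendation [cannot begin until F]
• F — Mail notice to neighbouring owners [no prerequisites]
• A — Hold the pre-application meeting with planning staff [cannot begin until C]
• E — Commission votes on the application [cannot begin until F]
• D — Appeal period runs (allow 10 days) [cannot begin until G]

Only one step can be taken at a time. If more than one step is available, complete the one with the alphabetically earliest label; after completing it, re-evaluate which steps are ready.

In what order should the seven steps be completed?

F, B, E, C, A, G, D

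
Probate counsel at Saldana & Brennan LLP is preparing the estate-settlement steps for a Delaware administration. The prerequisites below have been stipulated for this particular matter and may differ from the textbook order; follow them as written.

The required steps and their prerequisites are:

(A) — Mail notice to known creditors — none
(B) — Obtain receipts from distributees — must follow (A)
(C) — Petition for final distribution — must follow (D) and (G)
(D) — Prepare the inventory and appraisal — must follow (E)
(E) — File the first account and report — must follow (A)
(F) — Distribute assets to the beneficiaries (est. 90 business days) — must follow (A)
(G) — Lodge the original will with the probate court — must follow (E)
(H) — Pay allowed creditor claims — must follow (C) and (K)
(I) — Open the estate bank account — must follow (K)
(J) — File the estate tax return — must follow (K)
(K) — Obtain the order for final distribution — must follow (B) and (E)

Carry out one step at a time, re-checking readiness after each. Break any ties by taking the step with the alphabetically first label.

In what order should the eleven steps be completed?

(A) (B) (E) (D) (F) (G) (C) (K) (H) (I) (J)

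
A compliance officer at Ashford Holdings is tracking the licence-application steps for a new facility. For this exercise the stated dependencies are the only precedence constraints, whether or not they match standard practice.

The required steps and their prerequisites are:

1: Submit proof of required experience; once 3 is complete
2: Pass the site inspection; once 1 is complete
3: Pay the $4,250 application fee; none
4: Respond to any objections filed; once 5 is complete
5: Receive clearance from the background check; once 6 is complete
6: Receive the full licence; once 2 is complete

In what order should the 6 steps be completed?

3, 1, 2, 6, 5, 4

3 has no prerequisites → 3 first.
That leaves 1 as the only ready step → 1.
2 needed 1, now all done → 2.
That leaves 6 as the only ready step → 6.
5 needed 6, now all done → 5.
4 is the only step now ready → 4.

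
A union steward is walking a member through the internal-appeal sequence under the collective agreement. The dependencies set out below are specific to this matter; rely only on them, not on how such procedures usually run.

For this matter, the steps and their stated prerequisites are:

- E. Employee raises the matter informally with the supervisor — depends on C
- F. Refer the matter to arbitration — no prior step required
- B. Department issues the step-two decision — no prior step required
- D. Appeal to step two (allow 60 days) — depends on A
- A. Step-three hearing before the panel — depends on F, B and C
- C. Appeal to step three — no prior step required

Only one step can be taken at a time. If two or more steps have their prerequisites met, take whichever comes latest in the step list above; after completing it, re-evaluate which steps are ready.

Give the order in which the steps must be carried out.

Nothing is required for C, B and F. C is listed later → C first.
Ready: B, F and E. B is listed later → B.
F and E are both available; F is listed later → F.
A now also ready, so the ready set is {A, E}; A is listed later → A.
D now also ready, so the ready set is {D, E}; D is listed later → D.
E is the only step now ready → E.

C, B, F, A, D, E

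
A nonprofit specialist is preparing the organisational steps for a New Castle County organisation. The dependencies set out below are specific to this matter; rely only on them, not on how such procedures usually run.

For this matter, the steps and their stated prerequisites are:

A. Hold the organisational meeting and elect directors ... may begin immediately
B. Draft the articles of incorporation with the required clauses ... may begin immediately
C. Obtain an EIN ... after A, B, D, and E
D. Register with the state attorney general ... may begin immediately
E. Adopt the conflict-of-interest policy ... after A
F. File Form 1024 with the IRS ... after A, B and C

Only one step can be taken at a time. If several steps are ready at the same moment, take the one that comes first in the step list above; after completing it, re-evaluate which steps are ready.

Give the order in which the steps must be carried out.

A, B, D, E, C, F

A, B and D have no prerequisites; A is listed earlier, so A is first.
Ready: B, D and E. B is listed earlier → B.
D and E are both available; D is listed earlier → D.
E is the only step now ready → E.
C is the only step now ready → C.
F needed A, B and C, now all done → F.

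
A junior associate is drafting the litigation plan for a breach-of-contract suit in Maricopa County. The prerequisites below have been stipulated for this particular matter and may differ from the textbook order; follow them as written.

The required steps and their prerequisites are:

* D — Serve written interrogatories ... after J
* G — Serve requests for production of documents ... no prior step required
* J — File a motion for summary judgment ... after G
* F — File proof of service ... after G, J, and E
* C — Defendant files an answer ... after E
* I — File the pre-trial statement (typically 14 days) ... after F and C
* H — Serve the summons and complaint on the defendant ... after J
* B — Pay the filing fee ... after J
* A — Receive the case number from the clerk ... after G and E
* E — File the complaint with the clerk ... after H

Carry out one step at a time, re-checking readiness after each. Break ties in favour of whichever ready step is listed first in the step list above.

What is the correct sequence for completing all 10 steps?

G, J, D, H, B, E, F, C, I, A

Only G has no prerequisites, so it is first.
J needed G, now all done → J.
D, H and B are all available; D is listed earlier → D.
H and B are both available; H is listed earlier → H.
E now also ready, so the ready set is {B, E}; B is listed earlier → B.
That leaves E as the only ready step → E.
F, C and A are all available; F is listed earlier → F.
C and A are both available; C is listed earlier → C.
Now I and A have their prerequisites met. I is listed earlier, so I next.
A needed G and E, now all done → A.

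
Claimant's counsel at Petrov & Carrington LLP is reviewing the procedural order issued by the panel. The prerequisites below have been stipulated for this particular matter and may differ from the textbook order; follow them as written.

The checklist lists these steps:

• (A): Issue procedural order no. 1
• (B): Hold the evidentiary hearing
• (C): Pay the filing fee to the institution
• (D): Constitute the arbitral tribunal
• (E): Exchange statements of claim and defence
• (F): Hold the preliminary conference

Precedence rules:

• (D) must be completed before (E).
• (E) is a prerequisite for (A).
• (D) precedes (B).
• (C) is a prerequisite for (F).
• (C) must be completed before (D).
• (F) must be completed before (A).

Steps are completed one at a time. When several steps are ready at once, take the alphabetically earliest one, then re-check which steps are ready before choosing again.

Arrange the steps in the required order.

(C) is the only step with nothing outstanding, so it goes first.
(D) and (F) are both available; (D) has the earlier label → (D).
(B) and (E) now also ready, so the ready set is {(B), (E), (F)}; (B) has the earlier label → (B).
Ready: (E) and (F). (E) has the earlier label → (E).
(F) is the only step now ready → (F).
(A) needed (E) and (F), now all done → (A).

(C), (D), (B), (E), (F), (A)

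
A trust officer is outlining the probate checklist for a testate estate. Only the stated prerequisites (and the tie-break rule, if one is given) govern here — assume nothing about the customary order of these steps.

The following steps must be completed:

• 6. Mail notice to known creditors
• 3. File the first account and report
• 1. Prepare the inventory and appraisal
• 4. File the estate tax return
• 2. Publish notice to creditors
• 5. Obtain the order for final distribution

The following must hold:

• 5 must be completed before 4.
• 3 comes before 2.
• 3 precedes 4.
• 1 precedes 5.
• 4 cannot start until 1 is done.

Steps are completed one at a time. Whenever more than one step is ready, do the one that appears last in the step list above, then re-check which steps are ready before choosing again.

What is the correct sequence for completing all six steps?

Nothing is required for 1, 3 and 6. 1 is listed later → 1 first.
Ready: 5, 3 and 6. 5 is listed later → 5.
Now 3 and 6 have their prerequisites met. 3 is listed later, so 3 next.
2 and 4 now also ready, so the ready set is {2, 4, 6}; 2 is listed later → 2.
4 and 6 are both available; 4 is listed later → 4.
Next only 6 has its prerequisites met → 6.

1, 5, 3, 2, 4, 6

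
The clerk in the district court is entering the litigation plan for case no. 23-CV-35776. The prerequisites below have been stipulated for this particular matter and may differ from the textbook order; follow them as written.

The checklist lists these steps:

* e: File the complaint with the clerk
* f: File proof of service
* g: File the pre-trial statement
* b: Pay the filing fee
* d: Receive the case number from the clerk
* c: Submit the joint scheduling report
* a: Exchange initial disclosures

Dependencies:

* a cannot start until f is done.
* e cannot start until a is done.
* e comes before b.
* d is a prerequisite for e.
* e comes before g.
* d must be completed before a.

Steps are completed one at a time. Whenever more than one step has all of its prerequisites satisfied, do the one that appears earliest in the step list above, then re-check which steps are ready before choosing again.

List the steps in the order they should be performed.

f, d and c have no prerequisites; f is listed earlier, so f is first.
d and c are both available; d is listed earlier → d.
a now also ready, so the ready set is {c, a}; c is listed earlier → c.
a needed f and d, now all done → a.
That leaves e as the only ready step → e.
g and b are both available; g is listed earlier → g.
b is the only step now ready → b.

f → d → c → a → e → g → b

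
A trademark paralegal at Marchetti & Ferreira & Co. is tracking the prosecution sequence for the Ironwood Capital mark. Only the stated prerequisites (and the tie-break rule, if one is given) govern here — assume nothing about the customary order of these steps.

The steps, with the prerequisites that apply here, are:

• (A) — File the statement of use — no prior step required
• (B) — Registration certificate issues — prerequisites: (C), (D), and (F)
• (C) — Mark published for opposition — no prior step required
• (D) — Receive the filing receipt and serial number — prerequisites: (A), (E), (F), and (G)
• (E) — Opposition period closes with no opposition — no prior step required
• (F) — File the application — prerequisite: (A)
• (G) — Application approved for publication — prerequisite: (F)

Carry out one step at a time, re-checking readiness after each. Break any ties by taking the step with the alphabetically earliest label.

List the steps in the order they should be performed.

Nothing is required for (A), (C) and (E). (A) has the earlier label → (A) first.
(C), (E) and (F) are all available; (C) has the earlier label → (C).
(E) and (F) are both available; (E) has the earlier label → (E).
(F) needed (A), now all done → (F).
(G) needed (F), now all done → (G).
That leaves (D) as the only ready step → (D).
(B) needed (C), (D) and (F), now all done → (B).

(A), (C), (E), (F), (G), (D), (B)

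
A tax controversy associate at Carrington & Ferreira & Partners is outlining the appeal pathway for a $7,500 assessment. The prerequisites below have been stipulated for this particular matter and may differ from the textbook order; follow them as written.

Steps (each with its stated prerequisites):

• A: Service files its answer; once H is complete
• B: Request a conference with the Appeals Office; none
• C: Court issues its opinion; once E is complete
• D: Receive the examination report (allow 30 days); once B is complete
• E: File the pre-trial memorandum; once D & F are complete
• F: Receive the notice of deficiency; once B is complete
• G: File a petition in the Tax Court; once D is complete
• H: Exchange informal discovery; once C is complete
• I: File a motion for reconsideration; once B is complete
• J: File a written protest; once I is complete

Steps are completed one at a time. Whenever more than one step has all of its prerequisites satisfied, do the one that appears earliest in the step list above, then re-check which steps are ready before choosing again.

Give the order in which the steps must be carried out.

B has no prerequisites → B first.
Now D, F and I have their prerequisites met. D is listed earlier, so D next.
F, G and I are all available; F is listed earlier → F.
Ready: E, G and I. E is listed earlier → E.
Ready: C, G and I. C is listed earlier → C.
H now also ready, so the ready set is {G, H, I}; G is listed earlier → G.
Ready: H and I. H is listed earlier → H.
A now also ready, so the ready set is {A, I}; A is listed earlier → A.
I needed B, now all done → I.
That leaves J as the only ready step → J.

B D F E C G H A I J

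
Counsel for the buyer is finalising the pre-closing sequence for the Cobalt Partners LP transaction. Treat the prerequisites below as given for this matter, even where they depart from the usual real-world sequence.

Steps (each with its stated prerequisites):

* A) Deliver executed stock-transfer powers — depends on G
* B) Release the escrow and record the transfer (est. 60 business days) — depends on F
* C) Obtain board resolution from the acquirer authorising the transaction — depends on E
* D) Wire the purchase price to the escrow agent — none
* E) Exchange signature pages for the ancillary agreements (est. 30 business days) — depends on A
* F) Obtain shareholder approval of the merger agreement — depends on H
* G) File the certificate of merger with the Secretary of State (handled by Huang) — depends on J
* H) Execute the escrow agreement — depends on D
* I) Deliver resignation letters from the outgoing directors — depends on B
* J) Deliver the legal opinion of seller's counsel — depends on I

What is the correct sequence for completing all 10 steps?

D → H → F → B → I → J → G → A → E → C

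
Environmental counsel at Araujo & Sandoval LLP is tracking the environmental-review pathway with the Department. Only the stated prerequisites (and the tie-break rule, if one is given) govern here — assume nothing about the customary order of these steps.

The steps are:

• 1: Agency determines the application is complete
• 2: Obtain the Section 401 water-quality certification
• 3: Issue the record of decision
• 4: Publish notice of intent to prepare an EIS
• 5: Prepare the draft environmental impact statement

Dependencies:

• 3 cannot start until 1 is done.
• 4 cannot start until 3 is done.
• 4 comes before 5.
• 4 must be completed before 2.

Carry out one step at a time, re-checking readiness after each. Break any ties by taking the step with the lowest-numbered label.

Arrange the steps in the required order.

1 has no prerequisites → 1 first.
That leaves 3 as the only ready step → 3.
That leaves 4 as the only ready step → 4.
Now 2 and 5 have their prerequisites met. 2 has the earlier label, so 2 next.
5 needed 4, now all done → 5.

1, 3, 4, 2, 5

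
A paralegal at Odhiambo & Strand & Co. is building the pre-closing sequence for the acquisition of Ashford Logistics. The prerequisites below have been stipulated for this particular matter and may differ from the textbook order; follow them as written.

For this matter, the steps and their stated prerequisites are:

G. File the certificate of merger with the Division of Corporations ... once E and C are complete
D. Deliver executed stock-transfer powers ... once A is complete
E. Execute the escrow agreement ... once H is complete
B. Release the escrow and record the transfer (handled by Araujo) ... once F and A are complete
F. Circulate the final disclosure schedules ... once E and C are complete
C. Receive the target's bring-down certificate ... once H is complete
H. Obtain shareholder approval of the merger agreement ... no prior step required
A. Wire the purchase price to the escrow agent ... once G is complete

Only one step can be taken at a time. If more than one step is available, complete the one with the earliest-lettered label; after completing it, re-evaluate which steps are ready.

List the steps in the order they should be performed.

H, C, E, F, G, A, B, D

H is the only step with nothing outstanding, so it goes first.
C and E are both available; C has the earlier label → C.
That leaves E as the only ready step → E.
F and G are both available; F has the earlier label → F.
Next only G has its prerequisites met → G.
Next only A has its prerequisites met → A.
Now B and D have their prerequisites met. B has the earlier label, so B next.
Next only D has its prerequisites met → D.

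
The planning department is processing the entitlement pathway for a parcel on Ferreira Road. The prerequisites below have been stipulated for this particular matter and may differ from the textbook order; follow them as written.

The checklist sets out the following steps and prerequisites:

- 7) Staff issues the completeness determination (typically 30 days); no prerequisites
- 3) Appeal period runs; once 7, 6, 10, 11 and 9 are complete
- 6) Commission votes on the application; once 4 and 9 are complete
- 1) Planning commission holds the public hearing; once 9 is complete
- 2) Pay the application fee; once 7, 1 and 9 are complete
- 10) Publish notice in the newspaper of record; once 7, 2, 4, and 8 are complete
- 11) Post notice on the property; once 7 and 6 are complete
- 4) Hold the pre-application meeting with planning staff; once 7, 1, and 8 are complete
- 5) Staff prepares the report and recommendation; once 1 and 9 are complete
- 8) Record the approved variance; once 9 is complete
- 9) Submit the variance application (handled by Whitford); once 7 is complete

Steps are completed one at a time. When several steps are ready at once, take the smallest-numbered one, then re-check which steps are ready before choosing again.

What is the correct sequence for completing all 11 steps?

7 is the only step with nothing outstanding, so it goes first.
That leaves 9 as the only ready step → 9.
1 and 8 are both available; 1 has the earlier label → 1.
2 and 5 now also ready, so the ready set is {2, 5, 8}; 2 has the earlier label → 2.
Ready: 5 and 8. 5 has the earlier label → 5.
8 needed 9, now all done → 8.
4 needed 1, 7 and 8, now all done → 4.
6 and 10 are both available; 6 has the earlier label → 6.
Now 10 and 11 have their prerequisites met. 10 has the earlier label, so 10 next.
11 needed 6 and 7, now all done → 11.
That leaves 3 as the only ready step → 3.

7, 9, 1, 2, 5, 8, 4, 6, 10, 11, 3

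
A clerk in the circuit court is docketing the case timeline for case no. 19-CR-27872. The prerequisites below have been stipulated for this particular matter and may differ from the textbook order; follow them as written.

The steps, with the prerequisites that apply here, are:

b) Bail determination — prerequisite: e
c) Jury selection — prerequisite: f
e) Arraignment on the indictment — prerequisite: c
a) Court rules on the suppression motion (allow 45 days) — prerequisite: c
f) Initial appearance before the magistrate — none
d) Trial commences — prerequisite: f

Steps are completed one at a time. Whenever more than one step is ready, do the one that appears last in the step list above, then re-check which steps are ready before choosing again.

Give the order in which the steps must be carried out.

Only f has no prerequisites, so it is first.
Now d and c have their prerequisites met. d is listed later, so d next.
c is the only step now ready → c.
Ready: a and e. a is listed later → a.
e needed c, now all done → e.
b needed e, now all done → b.

f, d, c, a, e, b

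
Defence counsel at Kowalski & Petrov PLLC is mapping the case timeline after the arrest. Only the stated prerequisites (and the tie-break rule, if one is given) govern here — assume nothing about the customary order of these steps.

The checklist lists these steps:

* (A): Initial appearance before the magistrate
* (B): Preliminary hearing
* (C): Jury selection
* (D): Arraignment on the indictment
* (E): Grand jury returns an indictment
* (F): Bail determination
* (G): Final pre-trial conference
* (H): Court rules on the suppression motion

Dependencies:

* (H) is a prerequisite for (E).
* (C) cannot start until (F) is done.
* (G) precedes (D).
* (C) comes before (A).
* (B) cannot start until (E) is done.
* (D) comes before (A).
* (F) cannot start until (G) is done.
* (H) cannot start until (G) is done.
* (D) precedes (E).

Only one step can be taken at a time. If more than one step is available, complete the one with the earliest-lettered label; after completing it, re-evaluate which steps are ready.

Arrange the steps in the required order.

(G), (D), (F), (C), (A), (H), (E), (B)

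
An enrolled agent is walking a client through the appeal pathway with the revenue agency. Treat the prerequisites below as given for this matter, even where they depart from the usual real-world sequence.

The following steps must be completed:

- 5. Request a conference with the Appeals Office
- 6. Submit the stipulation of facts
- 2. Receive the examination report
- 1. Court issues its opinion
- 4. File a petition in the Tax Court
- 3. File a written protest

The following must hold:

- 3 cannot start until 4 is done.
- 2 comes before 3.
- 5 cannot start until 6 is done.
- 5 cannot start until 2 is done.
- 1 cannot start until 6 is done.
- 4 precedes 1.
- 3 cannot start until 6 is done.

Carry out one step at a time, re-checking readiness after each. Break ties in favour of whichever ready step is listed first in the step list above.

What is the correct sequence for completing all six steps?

6 2 5 4 1 3

Nothing is required for 6, 2 and 4. 6 is listed earlier → 6 first.
2 and 4 are both available; 2 is listed earlier → 2.
5 now also ready, so the ready set is {5, 4}; 5 is listed earlier → 5.
That leaves 4 as the only ready step → 4.
Now 1 and 3 have their prerequisites met. 1 is listed earlier, so 1 next.
3 needed 6, 2 and 4, now all done → 3.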